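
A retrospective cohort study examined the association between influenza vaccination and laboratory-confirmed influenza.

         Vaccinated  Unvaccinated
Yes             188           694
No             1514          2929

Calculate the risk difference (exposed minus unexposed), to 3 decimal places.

-0.081

Reading the table with exposure as columns: a = 188 (Vaccinated, case), b = 1514 (Vaccinated, non-case), c = 694 (Unvaccinated, case), d = 2929.
Risk in exposed = 188/1702 = 0.110458; risk in unexposed = 694/3623 = 0.191554.
Risk difference = 0.110458 − 0.191554 = -0.081096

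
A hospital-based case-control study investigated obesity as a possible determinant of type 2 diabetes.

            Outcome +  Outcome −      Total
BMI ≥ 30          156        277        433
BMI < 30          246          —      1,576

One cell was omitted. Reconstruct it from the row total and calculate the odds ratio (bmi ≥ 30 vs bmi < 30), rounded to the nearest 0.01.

The missing cell is in the unexposed row: 1576 − 246 = 1330.
So a = 156, b = 277, c = 246, d = 1330.
OR = (a·d)/(b·c) = (156 × 1330) / (277 × 246) = 207480 / 68142 = 3.04482

3.04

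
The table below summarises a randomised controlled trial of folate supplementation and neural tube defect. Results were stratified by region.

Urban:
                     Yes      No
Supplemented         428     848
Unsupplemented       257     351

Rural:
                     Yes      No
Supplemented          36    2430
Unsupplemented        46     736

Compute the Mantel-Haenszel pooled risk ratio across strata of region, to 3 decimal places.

0.702

RR_MH = Σ(aᵢ·n₀ᵢ/nᵢ) / Σ(cᵢ·n₁ᵢ/nᵢ), with n₁ᵢ = aᵢ+bᵢ (exposed), n₀ᵢ = cᵢ+dᵢ (unexposed), nᵢ = n₁ᵢ+n₀ᵢ.
Stratum 1 (Urban): n₁ = 1276, n₀ = 608, n = 1884; a·n₀/n = 428·608/1884 = 138.1231; c·n₁/n = 257·1276/1884 = 174.0616
Stratum 2 (Rural): n₁ = 2466, n₀ = 782, n = 3248; a·n₀/n = 36·782/3248 = 8.6675; c·n₁/n = 46·2466/3248 = 34.9249
RR_MH = (138.1231 + 8.6675) / (174.0616 + 34.9249) = 146.7906 / 208.9864 = 0.70239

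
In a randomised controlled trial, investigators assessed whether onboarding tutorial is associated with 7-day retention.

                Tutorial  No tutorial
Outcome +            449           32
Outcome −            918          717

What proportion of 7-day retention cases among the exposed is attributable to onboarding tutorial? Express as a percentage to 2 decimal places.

86.99

Reading the table with exposure as columns: a = 449 (Tutorial, case), b = 918 (Tutorial, non-case), c = 32 (No tutorial, case), d = 717.
Risk in exposed = 449/1367 = 0.32846; risk in unexposed = 32/749 = 0.04272.
RR = 0.32846/0.04272 = 7.68793
AR% = (RR − 1)/RR × 100 = (7.68793 − 1)/7.68793 × 100 = 86.9926%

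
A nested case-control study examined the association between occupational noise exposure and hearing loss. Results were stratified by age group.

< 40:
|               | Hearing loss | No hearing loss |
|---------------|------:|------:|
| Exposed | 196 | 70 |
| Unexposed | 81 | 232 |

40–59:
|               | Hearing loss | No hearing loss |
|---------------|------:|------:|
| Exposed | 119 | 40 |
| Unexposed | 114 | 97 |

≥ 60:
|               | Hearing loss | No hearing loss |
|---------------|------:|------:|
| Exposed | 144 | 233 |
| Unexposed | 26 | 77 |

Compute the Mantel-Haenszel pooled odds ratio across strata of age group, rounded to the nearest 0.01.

3.82

OR_MH = Σ(aᵢdᵢ/nᵢ) / Σ(bᵢcᵢ/nᵢ), where nᵢ is the stratum total.
Stratum 1 (< 40): n = 579; a·d/n = 196·232/579 = 78.5354; b·c/n = 70·81/579 = 9.7927
Stratum 2 (40–59): n = 370; a·d/n = 119·97/370 = 31.1973; b·c/n = 40·114/370 = 12.3243
Stratum 3 (≥ 60): n = 480; a·d/n = 144·77/480 = 23.1000; b·c/n = 233·26/480 = 12.6208
OR_MH = (78.5354 + 31.1973 + 23.1000) / (9.7927 + 12.3243 + 12.6208) = 132.8327 / 34.7379 = 3.82385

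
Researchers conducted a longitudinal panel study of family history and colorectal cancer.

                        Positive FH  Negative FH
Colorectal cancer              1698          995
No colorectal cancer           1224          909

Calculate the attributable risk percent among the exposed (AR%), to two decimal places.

10.07

Reading the table with exposure as columns: a = 1698 (Positive FH, case), b = 1224 (Positive FH, non-case), c = 995 (Negative FH, case), d = 909.
Risk in exposed = 1698/2922 = 0.58111; risk in unexposed = 995/1904 = 0.52258.
RR = 0.58111/0.52258 = 1.11199
AR% = (RR − 1)/RR × 100 = (1.11199 − 1)/1.11199 × 100 = 10.0712%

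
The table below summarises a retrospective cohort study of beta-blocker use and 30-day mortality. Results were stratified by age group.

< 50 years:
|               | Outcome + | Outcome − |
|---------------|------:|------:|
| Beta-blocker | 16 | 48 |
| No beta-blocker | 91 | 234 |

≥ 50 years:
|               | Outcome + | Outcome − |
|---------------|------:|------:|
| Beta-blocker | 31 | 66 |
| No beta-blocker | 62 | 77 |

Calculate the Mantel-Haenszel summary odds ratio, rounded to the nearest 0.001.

0.691

OR_MH = Σ(aᵢdᵢ/nᵢ) / Σ(bᵢcᵢ/nᵢ), where nᵢ is the stratum total.
Stratum 1 (< 50 years): n = 389; a·d/n = 16·234/389 = 9.6247; b·c/n = 48·91/389 = 11.2288
Stratum 2 (≥ 50 years): n = 236; a·d/n = 31·77/236 = 10.1144; b·c/n = 66·62/236 = 17.3390
OR_MH = (9.6247 + 10.1144) / (11.2288 + 17.3390) = 19.7391 / 28.5678 = 0.69096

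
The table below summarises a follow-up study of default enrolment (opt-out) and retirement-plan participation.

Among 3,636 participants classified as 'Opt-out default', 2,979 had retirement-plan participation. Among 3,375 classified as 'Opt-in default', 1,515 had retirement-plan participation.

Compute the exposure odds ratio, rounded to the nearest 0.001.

5.567

From the description: a = 2979, b = 657, c = 1515, d = 1860.
OR = (a·d)/(b·c) = (2979 × 1860) / (657 × 1515) = 5540940 / 995355 = 5.56680
The odds of retirement-plan participation are about 5.57 times as high in the opt-out default group.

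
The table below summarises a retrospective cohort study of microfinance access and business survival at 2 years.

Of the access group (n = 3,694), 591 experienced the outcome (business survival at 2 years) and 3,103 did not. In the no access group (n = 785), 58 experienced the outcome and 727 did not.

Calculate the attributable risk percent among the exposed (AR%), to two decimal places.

53.82

From the description: a = 591, b = 3103, c = 58, d = 727.
Risk in exposed = 591/3694 = 0.15999; risk in unexposed = 58/785 = 0.07389.
RR = 0.15999/0.07389 = 2.16537
AR% = (RR − 1)/RR × 100 = (2.16537 − 1)/2.16537 × 100 = 53.8185%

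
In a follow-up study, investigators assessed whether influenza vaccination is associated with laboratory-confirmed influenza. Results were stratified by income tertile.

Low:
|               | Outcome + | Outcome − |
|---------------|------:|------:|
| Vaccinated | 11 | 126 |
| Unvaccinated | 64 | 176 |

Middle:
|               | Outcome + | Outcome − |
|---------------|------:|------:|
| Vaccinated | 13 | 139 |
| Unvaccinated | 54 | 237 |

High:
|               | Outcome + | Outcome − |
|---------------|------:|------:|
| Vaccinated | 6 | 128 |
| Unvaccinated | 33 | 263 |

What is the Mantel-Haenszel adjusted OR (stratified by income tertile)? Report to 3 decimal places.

OR_MH = Σ(aᵢdᵢ/nᵢ) / Σ(bᵢcᵢ/nᵢ), where nᵢ is the stratum total.
Stratum 1 (Low): n = 377; a·d/n = 11·176/377 = 5.1353; b·c/n = 126·64/377 = 21.3899
Stratum 2 (Middle): n = 443; a·d/n = 13·237/443 = 6.9549; b·c/n = 139·54/443 = 16.9436
Stratum 3 (High): n = 430; a·d/n = 6·263/430 = 3.6698; b·c/n = 128·33/430 = 9.8233
OR_MH = (5.1353 + 6.9549 + 3.6698) / (21.3899 + 16.9436 + 9.8233) = 15.7599 / 48.1567 = 0.32726

0.327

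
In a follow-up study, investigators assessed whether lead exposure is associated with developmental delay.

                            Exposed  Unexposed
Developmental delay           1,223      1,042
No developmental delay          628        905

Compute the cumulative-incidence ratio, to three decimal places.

1.235

Reading the table with exposure as columns: a = 1223 (Exposed, case), b = 628 (Exposed, non-case), c = 1042 (Unexposed, case), d = 905.
Risk in exposed = 1223/1851 = 0.66072; risk in unexposed = 1042/1947 = 0.53518.
RR = 0.66072 / 0.53518 = 1.23458
The risk among the exposed is 1.23 times that among the unexposed.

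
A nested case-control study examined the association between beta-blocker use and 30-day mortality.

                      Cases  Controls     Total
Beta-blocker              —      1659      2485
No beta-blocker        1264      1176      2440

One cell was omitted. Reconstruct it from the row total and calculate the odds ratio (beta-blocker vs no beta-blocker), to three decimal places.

The missing cell is in the exposed row: 2485 − 1659 = 826.
So a = 826, b = 1659, c = 1264, d = 1176.
OR = (a·d)/(b·c) = (826 × 1176) / (1659 × 1264) = 971376 / 2096976 = 0.46323

0.463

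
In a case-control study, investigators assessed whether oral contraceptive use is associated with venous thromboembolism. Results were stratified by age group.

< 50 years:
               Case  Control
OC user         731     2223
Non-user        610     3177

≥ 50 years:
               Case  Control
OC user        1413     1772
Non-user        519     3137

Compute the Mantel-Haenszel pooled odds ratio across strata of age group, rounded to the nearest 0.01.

OR_MH = Σ(aᵢdᵢ/nᵢ) / Σ(bᵢcᵢ/nᵢ), where nᵢ is the stratum total.
Stratum 1 (< 50 years): n = 6741; a·d/n = 731·3177/6741 = 344.5167; b·c/n = 2223·610/6741 = 201.1615
Stratum 2 (≥ 50 years): n = 6841; a·d/n = 1413·3137/6841 = 647.9434; b·c/n = 1772·519/6841 = 134.4347
OR_MH = (344.5167 + 647.9434) / (201.1615 + 134.4347) = 992.4601 / 335.5963 = 2.95730

2.96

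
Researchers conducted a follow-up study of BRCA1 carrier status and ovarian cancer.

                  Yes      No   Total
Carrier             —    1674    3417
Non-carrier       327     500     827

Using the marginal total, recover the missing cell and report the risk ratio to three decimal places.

1.290

The missing cell is in the exposed row: 3417 − 1674 = 1743.
So a = 1743, b = 1674, c = 327, d = 500.
RR = [a/(a+b)] / [c/(c+d)] = (1743/3417) / (327/827) = 0.51010/0.39541 = 1.29006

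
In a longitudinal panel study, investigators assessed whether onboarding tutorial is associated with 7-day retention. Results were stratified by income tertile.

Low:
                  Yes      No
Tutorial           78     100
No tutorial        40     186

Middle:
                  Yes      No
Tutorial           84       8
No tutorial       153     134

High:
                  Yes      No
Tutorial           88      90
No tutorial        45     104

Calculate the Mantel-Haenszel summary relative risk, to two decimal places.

RR_MH = Σ(aᵢ·n₀ᵢ/nᵢ) / Σ(cᵢ·n₁ᵢ/nᵢ), with n₁ᵢ = aᵢ+bᵢ (exposed), n₀ᵢ = cᵢ+dᵢ (unexposed), nᵢ = n₁ᵢ+n₀ᵢ.
Stratum 1 (Low): n₁ = 178, n₀ = 226, n = 404; a·n₀/n = 78·226/404 = 43.6337; c·n₁/n = 40·178/404 = 17.6238
Stratum 2 (Middle): n₁ = 92, n₀ = 287, n = 379; a·n₀/n = 84·287/379 = 63.6095; c·n₁/n = 153·92/379 = 37.1398
Stratum 3 (High): n₁ = 178, n₀ = 149, n = 327; a·n₀/n = 88·149/327 = 40.0979; c·n₁/n = 45·178/327 = 24.4954
RR_MH = (43.6337 + 63.6095 + 40.0979) / (17.6238 + 37.1398 + 24.4954) = 147.3410 / 79.2590 = 1.85898

1.86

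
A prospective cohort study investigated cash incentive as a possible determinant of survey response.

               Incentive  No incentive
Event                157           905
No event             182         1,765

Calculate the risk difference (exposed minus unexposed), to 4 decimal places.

Reading the table with exposure as columns: a = 157 (Incentive, case), b = 182 (Incentive, non-case), c = 905 (No incentive, case), d = 1765.
Risk in exposed = 157/339 = 0.463127; risk in unexposed = 905/2670 = 0.338951.
Risk difference = 0.463127 − 0.338951 = 0.124176

0.1242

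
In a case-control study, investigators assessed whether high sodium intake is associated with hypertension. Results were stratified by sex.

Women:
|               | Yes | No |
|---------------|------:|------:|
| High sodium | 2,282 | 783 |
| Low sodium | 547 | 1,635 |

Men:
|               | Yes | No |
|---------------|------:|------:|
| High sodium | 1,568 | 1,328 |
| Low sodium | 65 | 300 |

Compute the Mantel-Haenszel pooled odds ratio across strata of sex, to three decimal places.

7.913

OR_MH = Σ(aᵢdᵢ/nᵢ) / Σ(bᵢcᵢ/nᵢ), where nᵢ is the stratum total.
Stratum 1 (Women): n = 5247; a·d/n = 2282·1635/5247 = 711.0863; b·c/n = 783·547/5247 = 81.6278
Stratum 2 (Men): n = 3261; a·d/n = 1568·300/3261 = 144.2502; b·c/n = 1328·65/3261 = 26.4704
OR_MH = (711.0863 + 144.2502) / (81.6278 + 26.4704) = 855.3366 / 108.0982 = 7.91259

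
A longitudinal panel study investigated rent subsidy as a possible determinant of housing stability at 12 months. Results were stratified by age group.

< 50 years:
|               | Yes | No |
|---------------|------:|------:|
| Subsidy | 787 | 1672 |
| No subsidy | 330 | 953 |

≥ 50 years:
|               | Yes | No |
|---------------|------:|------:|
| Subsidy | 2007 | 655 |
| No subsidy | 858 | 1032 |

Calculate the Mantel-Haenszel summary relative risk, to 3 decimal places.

RR_MH = Σ(aᵢ·n₀ᵢ/nᵢ) / Σ(cᵢ·n₁ᵢ/nᵢ), with n₁ᵢ = aᵢ+bᵢ (exposed), n₀ᵢ = cᵢ+dᵢ (unexposed), nᵢ = n₁ᵢ+n₀ᵢ.
Stratum 1 (< 50 years): n₁ = 2459, n₀ = 1283, n = 3742; a·n₀/n = 787·1283/3742 = 269.8346; c·n₁/n = 330·2459/3742 = 216.8546
Stratum 2 (≥ 50 years): n₁ = 2662, n₀ = 1890, n = 4552; a·n₀/n = 2007·1890/4552 = 833.3106; c·n₁/n = 858·2662/4552 = 501.7566
RR_MH = (269.8346 + 833.3106) / (216.8546 + 501.7566) = 1103.1452 / 718.6112 = 1.53511

1.535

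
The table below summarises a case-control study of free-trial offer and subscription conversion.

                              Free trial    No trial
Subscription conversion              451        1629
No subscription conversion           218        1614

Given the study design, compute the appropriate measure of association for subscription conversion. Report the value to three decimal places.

Reading the table with exposure as columns: a = 451 (Free trial, case), b = 218 (Free trial, non-case), c = 1629 (No trial, case), d = 1614.
This is a case-control study: participants were sampled on outcome status, so risks in the source population cannot be estimated directly — relative risk is not valid here. The odds ratio is the appropriate measure.
OR = (a·d)/(b·c) = (451 × 1614) / (218 × 1629) = 727914 / 355122 = 2.04976

2.050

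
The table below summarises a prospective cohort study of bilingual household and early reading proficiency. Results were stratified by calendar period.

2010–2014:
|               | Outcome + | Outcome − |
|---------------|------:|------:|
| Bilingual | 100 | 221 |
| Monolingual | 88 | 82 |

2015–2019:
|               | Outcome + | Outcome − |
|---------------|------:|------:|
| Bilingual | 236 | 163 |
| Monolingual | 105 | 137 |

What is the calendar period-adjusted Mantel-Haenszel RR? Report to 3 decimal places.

RR_MH = Σ(aᵢ·n₀ᵢ/nᵢ) / Σ(cᵢ·n₁ᵢ/nᵢ), with n₁ᵢ = aᵢ+bᵢ (exposed), n₀ᵢ = cᵢ+dᵢ (unexposed), nᵢ = n₁ᵢ+n₀ᵢ.
Stratum 1 (2010–2014): n₁ = 321, n₀ = 170, n = 491; a·n₀/n = 100·170/491 = 34.6232; c·n₁/n = 88·321/491 = 57.5316
Stratum 2 (2015–2019): n₁ = 399, n₀ = 242, n = 641; a·n₀/n = 236·242/641 = 89.0983; c·n₁/n = 105·399/641 = 65.3588
RR_MH = (34.6232 + 89.0983) / (57.5316 + 65.3588) = 123.7215 / 122.8904 = 1.00676

1.007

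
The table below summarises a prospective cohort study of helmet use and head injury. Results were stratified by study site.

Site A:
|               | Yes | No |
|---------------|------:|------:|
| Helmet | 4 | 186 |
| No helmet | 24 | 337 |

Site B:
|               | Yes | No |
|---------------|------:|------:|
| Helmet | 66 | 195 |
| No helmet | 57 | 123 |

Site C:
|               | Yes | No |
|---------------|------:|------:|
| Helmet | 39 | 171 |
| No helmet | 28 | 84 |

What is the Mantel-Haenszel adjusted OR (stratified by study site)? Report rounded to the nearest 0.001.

0.644

OR_MH = Σ(aᵢdᵢ/nᵢ) / Σ(bᵢcᵢ/nᵢ), where nᵢ is the stratum total.
Stratum 1 (Site A): n = 551; a·d/n = 4·337/551 = 2.4465; b·c/n = 186·24/551 = 8.1016
Stratum 2 (Site B): n = 441; a·d/n = 66·123/441 = 18.4082; b·c/n = 195·57/441 = 25.2041
Stratum 3 (Site C): n = 322; a·d/n = 39·84/322 = 10.1739; b·c/n = 171·28/322 = 14.8696
OR_MH = (2.4465 + 18.4082 + 10.1739) / (8.1016 + 25.2041 + 14.8696) = 31.0285 / 48.1753 = 0.64408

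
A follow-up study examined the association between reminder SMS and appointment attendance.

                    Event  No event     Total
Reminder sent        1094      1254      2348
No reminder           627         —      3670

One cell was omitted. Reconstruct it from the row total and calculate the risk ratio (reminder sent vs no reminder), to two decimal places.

2.73

The missing cell is in the unexposed row: 3670 − 627 = 3043.
So a = 1094, b = 1254, c = 627, d = 3043.
RR = [a/(a+b)] / [c/(c+d)] = (1094/2348) / (627/3670) = 0.46593/0.17084 = 2.72720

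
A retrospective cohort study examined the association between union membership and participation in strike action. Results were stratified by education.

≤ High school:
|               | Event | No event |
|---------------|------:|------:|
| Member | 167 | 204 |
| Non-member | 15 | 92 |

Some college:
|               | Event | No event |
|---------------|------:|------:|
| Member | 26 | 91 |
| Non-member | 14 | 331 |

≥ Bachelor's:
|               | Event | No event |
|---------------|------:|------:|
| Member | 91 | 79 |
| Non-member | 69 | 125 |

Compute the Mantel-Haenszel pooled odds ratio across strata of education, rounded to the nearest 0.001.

OR_MH = Σ(aᵢdᵢ/nᵢ) / Σ(bᵢcᵢ/nᵢ), where nᵢ is the stratum total.
Stratum 1 (≤ High school): n = 478; a·d/n = 167·92/478 = 32.1423; b·c/n = 204·15/478 = 6.4017
Stratum 2 (Some college): n = 462; a·d/n = 26·331/462 = 18.6277; b·c/n = 91·14/462 = 2.7576
Stratum 3 (≥ Bachelor's): n = 364; a·d/n = 91·125/364 = 31.2500; b·c/n = 79·69/364 = 14.9753
OR_MH = (32.1423 + 18.6277 + 31.2500) / (6.4017 + 2.7576 + 14.9753) = 82.0200 / 24.1345 = 3.39845

3.398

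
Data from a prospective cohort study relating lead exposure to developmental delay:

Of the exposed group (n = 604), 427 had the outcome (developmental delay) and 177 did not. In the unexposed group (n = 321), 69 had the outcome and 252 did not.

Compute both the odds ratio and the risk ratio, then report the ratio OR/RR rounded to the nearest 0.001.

From the description: a = 427, b = 177, c = 69, d = 252.
OR = (427·252)/(177·69) = 107604/12213 = 8.81061
Risk in exposed = 427/604 = 0.70695; risk in unexposed = 69/321 = 0.21495; RR = 3.28887
OR/RR = 8.81061 / 3.28887 = 2.67892
The outcome is not rare, so the OR lies further from 1 than the RR.

2.679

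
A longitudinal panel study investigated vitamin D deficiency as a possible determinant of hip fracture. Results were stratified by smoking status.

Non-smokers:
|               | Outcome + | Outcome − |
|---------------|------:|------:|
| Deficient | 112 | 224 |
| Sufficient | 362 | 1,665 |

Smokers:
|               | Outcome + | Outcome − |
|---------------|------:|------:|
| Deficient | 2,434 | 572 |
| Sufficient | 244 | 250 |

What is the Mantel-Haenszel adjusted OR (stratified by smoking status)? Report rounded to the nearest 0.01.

OR_MH = Σ(aᵢdᵢ/nᵢ) / Σ(bᵢcᵢ/nᵢ), where nᵢ is the stratum total.
Stratum 1 (Non-smokers): n = 2363; a·d/n = 112·1665/2363 = 78.9166; b·c/n = 224·362/2363 = 34.3157
Stratum 2 (Smokers): n = 3500; a·d/n = 2434·250/3500 = 173.8571; b·c/n = 572·244/3500 = 39.8766
OR_MH = (78.9166 + 173.8571) / (34.3157 + 39.8766) = 252.7738 / 74.1923 = 3.40701

3.41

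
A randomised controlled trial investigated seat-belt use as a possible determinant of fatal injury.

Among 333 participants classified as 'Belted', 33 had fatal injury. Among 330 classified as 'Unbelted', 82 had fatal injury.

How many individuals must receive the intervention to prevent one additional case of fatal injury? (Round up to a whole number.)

Risk in treated group = 33/333 = 0.09910; risk in control = 82/330 = 0.24848.
Absolute risk reduction = 0.24848 − 0.09910 = 0.14939
NNT = 1 / ARR = 1 / 0.14939 = 6.694 → round up → 7

7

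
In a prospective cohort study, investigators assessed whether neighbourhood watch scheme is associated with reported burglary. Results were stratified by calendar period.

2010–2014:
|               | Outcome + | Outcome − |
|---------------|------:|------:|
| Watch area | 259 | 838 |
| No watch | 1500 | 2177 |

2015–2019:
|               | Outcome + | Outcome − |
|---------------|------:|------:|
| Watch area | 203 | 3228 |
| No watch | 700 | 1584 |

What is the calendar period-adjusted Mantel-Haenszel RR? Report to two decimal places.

RR_MH = Σ(aᵢ·n₀ᵢ/nᵢ) / Σ(cᵢ·n₁ᵢ/nᵢ), with n₁ᵢ = aᵢ+bᵢ (exposed), n₀ᵢ = cᵢ+dᵢ (unexposed), nᵢ = n₁ᵢ+n₀ᵢ.
Stratum 1 (2010–2014): n₁ = 1097, n₀ = 3677, n = 4774; a·n₀/n = 259·3677/4774 = 199.4853; c·n₁/n = 1500·1097/4774 = 344.6795
Stratum 2 (2015–2019): n₁ = 3431, n₀ = 2284, n = 5715; a·n₀/n = 203·2284/5715 = 81.1290; c·n₁/n = 700·3431/5715 = 420.2450
RR_MH = (199.4853 + 81.1290) / (344.6795 + 420.2450) = 280.6143 / 764.9245 = 0.36685

0.37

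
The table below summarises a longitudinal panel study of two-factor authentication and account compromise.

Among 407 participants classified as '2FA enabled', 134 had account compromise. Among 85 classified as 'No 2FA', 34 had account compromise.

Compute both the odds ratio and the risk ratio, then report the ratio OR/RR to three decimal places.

0.895

From the description: a = 134, b = 273, c = 34, d = 51.
OR = (134·51)/(273·34) = 6834/9282 = 0.73626
Risk in exposed = 134/407 = 0.32924; risk in unexposed = 34/85 = 0.40000; RR = 0.82310
OR/RR = 0.73626 / 0.82310 = 0.89451
The outcome is not rare, so the OR lies further from 1 than the RR.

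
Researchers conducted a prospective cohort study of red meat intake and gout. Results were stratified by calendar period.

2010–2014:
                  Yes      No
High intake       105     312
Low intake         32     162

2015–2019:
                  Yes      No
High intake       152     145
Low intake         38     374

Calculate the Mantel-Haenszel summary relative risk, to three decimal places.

3.222

RR_MH = Σ(aᵢ·n₀ᵢ/nᵢ) / Σ(cᵢ·n₁ᵢ/nᵢ), with n₁ᵢ = aᵢ+bᵢ (exposed), n₀ᵢ = cᵢ+dᵢ (unexposed), nᵢ = n₁ᵢ+n₀ᵢ.
Stratum 1 (2010–2014): n₁ = 417, n₀ = 194, n = 611; a·n₀/n = 105·194/611 = 33.3388; c·n₁/n = 32·417/611 = 21.8396
Stratum 2 (2015–2019): n₁ = 297, n₀ = 412, n = 709; a·n₀/n = 152·412/709 = 88.3272; c·n₁/n = 38·297/709 = 15.9182
RR_MH = (33.3388 + 88.3272) / (21.8396 + 15.9182) = 121.6660 / 37.7578 = 3.22227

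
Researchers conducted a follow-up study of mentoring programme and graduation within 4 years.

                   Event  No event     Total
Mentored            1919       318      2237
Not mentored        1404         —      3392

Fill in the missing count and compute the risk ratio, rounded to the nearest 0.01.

2.07

The missing cell is in the unexposed row: 3392 − 1404 = 1988.
So a = 1919, b = 318, c = 1404, d = 1988.
RR = [a/(a+b)] / [c/(c+d)] = (1919/2237) / (1404/3392) = 0.85785/0.41392 = 2.07252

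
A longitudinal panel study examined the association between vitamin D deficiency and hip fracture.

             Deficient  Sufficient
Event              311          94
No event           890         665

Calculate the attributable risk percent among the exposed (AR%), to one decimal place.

52.2

Reading the table with exposure as columns: a = 311 (Deficient, case), b = 890 (Deficient, non-case), c = 94 (Sufficient, case), d = 665.
Risk in exposed = 311/1201 = 0.25895; risk in unexposed = 94/759 = 0.12385.
RR = 0.25895/0.12385 = 2.09089
AR% = (RR − 1)/RR × 100 = (2.09089 − 1)/2.09089 × 100 = 52.1735%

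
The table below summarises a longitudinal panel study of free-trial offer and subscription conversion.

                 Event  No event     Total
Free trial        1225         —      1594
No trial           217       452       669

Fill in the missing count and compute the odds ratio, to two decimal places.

6.91

The missing cell is in the exposed row: 1594 − 1225 = 369.
So a = 1225, b = 369, c = 217, d = 452.
OR = (a·d)/(b·c) = (1225 × 452) / (369 × 217) = 553700 / 80073 = 6.91494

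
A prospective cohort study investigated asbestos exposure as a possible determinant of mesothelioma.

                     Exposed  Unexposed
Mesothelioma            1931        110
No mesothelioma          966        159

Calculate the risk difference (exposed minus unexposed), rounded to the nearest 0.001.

0.258

Reading the table with exposure as columns: a = 1931 (Exposed, case), b = 966 (Exposed, non-case), c = 110 (Unexposed, case), d = 159.
Risk in exposed = 1931/2897 = 0.666552; risk in unexposed = 110/269 = 0.408922.
Risk difference = 0.666552 − 0.408922 = 0.257630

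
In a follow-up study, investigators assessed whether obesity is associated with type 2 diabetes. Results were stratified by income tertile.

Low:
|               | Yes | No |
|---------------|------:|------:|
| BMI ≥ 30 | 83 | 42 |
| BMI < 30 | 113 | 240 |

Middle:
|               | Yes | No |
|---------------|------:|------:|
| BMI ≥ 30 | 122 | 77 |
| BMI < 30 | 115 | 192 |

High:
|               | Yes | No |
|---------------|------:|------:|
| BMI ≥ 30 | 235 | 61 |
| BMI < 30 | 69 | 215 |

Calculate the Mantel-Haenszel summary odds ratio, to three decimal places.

OR_MH = Σ(aᵢdᵢ/nᵢ) / Σ(bᵢcᵢ/nᵢ), where nᵢ is the stratum total.
Stratum 1 (Low): n = 478; a·d/n = 83·240/478 = 41.6736; b·c/n = 42·113/478 = 9.9289
Stratum 2 (Middle): n = 506; a·d/n = 122·192/506 = 46.2925; b·c/n = 77·115/506 = 17.5000
Stratum 3 (High): n = 580; a·d/n = 235·215/580 = 87.1121; b·c/n = 61·69/580 = 7.2569
OR_MH = (41.6736 + 46.2925 + 87.1121) / (9.9289 + 17.5000 + 7.2569) = 175.0782 / 34.6858 = 5.04755

5.048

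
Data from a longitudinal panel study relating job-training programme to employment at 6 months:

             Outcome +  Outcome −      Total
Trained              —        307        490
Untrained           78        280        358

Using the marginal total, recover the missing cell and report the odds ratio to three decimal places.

The missing cell is in the exposed row: 490 − 307 = 183.
So a = 183, b = 307, c = 78, d = 280.
OR = (a·d)/(b·c) = (183 × 280) / (307 × 78) = 51240 / 23946 = 2.13981

2.140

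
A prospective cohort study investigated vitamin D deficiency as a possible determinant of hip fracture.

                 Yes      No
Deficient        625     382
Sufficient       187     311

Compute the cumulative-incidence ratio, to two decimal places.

Cells: a = 625, b = 382, c = 187, d = 311.
Risk in exposed = 625/1007 = 0.62066; risk in unexposed = 187/498 = 0.37550.
RR = 0.62066 / 0.37550 = 1.65287
The risk among the exposed is 1.65 times that among the unexposed.

1.65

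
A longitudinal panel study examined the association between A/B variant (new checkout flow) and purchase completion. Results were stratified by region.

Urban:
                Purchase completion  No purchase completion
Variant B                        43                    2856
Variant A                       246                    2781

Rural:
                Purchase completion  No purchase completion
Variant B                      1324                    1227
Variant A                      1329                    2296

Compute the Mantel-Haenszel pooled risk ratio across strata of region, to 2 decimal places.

1.19

RR_MH = Σ(aᵢ·n₀ᵢ/nᵢ) / Σ(cᵢ·n₁ᵢ/nᵢ), with n₁ᵢ = aᵢ+bᵢ (exposed), n₀ᵢ = cᵢ+dᵢ (unexposed), nᵢ = n₁ᵢ+n₀ᵢ.
Stratum 1 (Urban): n₁ = 2899, n₀ = 3027, n = 5926; a·n₀/n = 43·3027/5926 = 21.9644; c·n₁/n = 246·2899/5926 = 120.3432
Stratum 2 (Rural): n₁ = 2551, n₀ = 3625, n = 6176; a·n₀/n = 1324·3625/6176 = 777.1211; c·n₁/n = 1329·2551/6176 = 548.9441
RR_MH = (21.9644 + 777.1211) / (120.3432 + 548.9441) = 799.0855 / 669.2874 = 1.19393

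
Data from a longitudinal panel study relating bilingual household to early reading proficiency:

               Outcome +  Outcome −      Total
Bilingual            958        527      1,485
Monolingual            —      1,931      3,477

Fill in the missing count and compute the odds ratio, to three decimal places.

The missing cell is in the unexposed row: 3477 − 1931 = 1546.
So a = 958, b = 527, c = 1546, d = 1931.
OR = (a·d)/(b·c) = (958 × 1931) / (527 × 1546) = 1849898 / 814742 = 2.27053

2.271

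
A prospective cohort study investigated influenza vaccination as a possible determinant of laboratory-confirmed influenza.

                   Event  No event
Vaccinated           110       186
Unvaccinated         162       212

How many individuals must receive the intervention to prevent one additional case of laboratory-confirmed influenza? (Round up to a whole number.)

Risk in treated group = 110/296 = 0.37162; risk in control = 162/374 = 0.43316.
Absolute risk reduction = 0.43316 − 0.37162 = 0.06153
NNT = 1 / ARR = 1 / 0.06153 = 16.251 → round up → 17

17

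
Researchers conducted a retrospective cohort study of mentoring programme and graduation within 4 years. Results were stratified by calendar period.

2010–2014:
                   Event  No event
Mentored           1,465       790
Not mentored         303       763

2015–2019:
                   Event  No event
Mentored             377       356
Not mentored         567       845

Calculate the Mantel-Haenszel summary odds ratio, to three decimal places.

OR_MH = Σ(aᵢdᵢ/nᵢ) / Σ(bᵢcᵢ/nᵢ), where nᵢ is the stratum total.
Stratum 1 (2010–2014): n = 3321; a·d/n = 1465·763/3321 = 336.5839; b·c/n = 790·303/3321 = 72.0777
Stratum 2 (2015–2019): n = 2145; a·d/n = 377·845/2145 = 148.5152; b·c/n = 356·567/2145 = 94.1035
OR_MH = (336.5839 + 148.5152) / (72.0777 + 94.1035) = 485.0990 / 166.1812 = 2.91910

2.919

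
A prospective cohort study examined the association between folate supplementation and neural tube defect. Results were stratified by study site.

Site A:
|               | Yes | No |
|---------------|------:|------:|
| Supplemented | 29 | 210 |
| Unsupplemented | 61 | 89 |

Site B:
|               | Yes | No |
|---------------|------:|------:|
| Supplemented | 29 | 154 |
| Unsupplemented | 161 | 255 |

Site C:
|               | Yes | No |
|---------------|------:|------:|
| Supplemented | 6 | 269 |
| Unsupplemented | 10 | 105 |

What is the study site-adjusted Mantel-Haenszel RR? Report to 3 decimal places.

0.353

RR_MH = Σ(aᵢ·n₀ᵢ/nᵢ) / Σ(cᵢ·n₁ᵢ/nᵢ), with n₁ᵢ = aᵢ+bᵢ (exposed), n₀ᵢ = cᵢ+dᵢ (unexposed), nᵢ = n₁ᵢ+n₀ᵢ.
Stratum 1 (Site A): n₁ = 239, n₀ = 150, n = 389; a·n₀/n = 29·150/389 = 11.1825; c·n₁/n = 61·239/389 = 37.4781
Stratum 2 (Site B): n₁ = 183, n₀ = 416, n = 599; a·n₀/n = 29·416/599 = 20.1402; c·n₁/n = 161·183/599 = 49.1870
Stratum 3 (Site C): n₁ = 275, n₀ = 115, n = 390; a·n₀/n = 6·115/390 = 1.7692; c·n₁/n = 10·275/390 = 7.0513
RR_MH = (11.1825 + 20.1402 + 1.7692) / (37.4781 + 49.1870 + 7.0513) = 33.0920 / 93.7164 = 0.35311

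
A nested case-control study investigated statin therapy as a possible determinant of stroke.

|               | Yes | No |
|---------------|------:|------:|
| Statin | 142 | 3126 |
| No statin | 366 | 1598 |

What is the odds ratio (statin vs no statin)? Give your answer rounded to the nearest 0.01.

0.20

Cells: a = 142, b = 3126, c = 366, d = 1598.
OR = (a·d)/(b·c) = (142 × 1598) / (3126 × 366) = 226916 / 1144116 = 0.19833
Exposure is associated with lower odds of stroke (OR = 0.20 < 1).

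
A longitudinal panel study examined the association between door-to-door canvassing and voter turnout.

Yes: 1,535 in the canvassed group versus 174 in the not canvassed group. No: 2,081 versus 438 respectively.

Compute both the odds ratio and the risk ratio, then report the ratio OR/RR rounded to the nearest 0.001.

From the description: a = 1535, b = 2081, c = 174, d = 438.
OR = (1535·438)/(2081·174) = 672330/362094 = 1.85678
Risk in exposed = 1535/3616 = 0.42450; risk in unexposed = 174/612 = 0.28431; RR = 1.49308
OR/RR = 1.85678 / 1.49308 = 1.24360
The outcome is not rare, so the OR lies further from 1 than the RR.

1.244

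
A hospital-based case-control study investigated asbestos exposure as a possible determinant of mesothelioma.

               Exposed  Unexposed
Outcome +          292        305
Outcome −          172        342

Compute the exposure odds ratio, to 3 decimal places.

1.904

Reading the table with exposure as columns: a = 292 (Exposed, case), b = 172 (Exposed, non-case), c = 305 (Unexposed, case), d = 342.
OR = (a·d)/(b·c) = (292 × 342) / (172 × 305) = 99864 / 52460 = 1.90362
The odds of mesothelioma are about 1.90 times as high in the exposed group.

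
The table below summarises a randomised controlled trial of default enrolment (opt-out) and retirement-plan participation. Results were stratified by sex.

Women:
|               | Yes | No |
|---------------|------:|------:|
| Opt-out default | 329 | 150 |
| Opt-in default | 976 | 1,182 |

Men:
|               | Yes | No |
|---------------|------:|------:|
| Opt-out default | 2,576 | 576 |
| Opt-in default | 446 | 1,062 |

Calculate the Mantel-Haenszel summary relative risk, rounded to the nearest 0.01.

2.30

RR_MH = Σ(aᵢ·n₀ᵢ/nᵢ) / Σ(cᵢ·n₁ᵢ/nᵢ), with n₁ᵢ = aᵢ+bᵢ (exposed), n₀ᵢ = cᵢ+dᵢ (unexposed), nᵢ = n₁ᵢ+n₀ᵢ.
Stratum 1 (Women): n₁ = 479, n₀ = 2158, n = 2637; a·n₀/n = 329·2158/2637 = 269.2385; c·n₁/n = 976·479/2637 = 177.2863
Stratum 2 (Men): n₁ = 3152, n₀ = 1508, n = 4660; a·n₀/n = 2576·1508/4660 = 833.6069; c·n₁/n = 446·3152/4660 = 301.6721
RR_MH = (269.2385 + 833.6069) / (177.2863 + 301.6721) = 1102.8454 / 478.9584 = 2.30259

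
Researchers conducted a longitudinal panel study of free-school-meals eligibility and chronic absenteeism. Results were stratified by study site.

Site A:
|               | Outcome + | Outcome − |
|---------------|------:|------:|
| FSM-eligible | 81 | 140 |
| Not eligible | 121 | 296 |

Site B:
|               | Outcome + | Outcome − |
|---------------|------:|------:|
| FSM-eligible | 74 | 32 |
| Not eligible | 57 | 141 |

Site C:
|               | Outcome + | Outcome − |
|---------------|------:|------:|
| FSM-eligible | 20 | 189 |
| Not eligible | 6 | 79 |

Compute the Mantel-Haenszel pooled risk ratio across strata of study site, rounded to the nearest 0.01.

1.62

RR_MH = Σ(aᵢ·n₀ᵢ/nᵢ) / Σ(cᵢ·n₁ᵢ/nᵢ), with n₁ᵢ = aᵢ+bᵢ (exposed), n₀ᵢ = cᵢ+dᵢ (unexposed), nᵢ = n₁ᵢ+n₀ᵢ.
Stratum 1 (Site A): n₁ = 221, n₀ = 417, n = 638; a·n₀/n = 81·417/638 = 52.9420; c·n₁/n = 121·221/638 = 41.9138
Stratum 2 (Site B): n₁ = 106, n₀ = 198, n = 304; a·n₀/n = 74·198/304 = 48.1974; c·n₁/n = 57·106/304 = 19.8750
Stratum 3 (Site C): n₁ = 209, n₀ = 85, n = 294; a·n₀/n = 20·85/294 = 5.7823; c·n₁/n = 6·209/294 = 4.2653
RR_MH = (52.9420 + 48.1974 + 5.7823) / (41.9138 + 19.8750 + 4.2653) = 106.9217 / 66.0541 = 1.61870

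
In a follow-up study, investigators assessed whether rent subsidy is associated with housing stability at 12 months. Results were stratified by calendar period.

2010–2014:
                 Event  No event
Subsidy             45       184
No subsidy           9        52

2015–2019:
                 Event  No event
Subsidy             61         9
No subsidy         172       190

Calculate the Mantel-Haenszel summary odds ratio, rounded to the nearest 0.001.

OR_MH = Σ(aᵢdᵢ/nᵢ) / Σ(bᵢcᵢ/nᵢ), where nᵢ is the stratum total.
Stratum 1 (2010–2014): n = 290; a·d/n = 45·52/290 = 8.0690; b·c/n = 184·9/290 = 5.7103
Stratum 2 (2015–2019): n = 432; a·d/n = 61·190/432 = 26.8287; b·c/n = 9·172/432 = 3.5833
OR_MH = (8.0690 + 26.8287) / (5.7103 + 3.5833) = 34.8977 / 9.2937 = 3.75499

3.755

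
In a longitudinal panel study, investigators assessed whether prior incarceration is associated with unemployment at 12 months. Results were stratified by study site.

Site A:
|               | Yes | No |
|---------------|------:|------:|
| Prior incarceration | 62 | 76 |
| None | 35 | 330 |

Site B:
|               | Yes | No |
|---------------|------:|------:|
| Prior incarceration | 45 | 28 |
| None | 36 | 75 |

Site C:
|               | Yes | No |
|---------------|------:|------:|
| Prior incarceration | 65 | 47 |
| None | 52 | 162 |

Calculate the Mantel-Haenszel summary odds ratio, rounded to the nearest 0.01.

5.00

OR_MH = Σ(aᵢdᵢ/nᵢ) / Σ(bᵢcᵢ/nᵢ), where nᵢ is the stratum total.
Stratum 1 (Site A): n = 503; a·d/n = 62·330/503 = 40.6759; b·c/n = 76·35/503 = 5.2883
Stratum 2 (Site B): n = 184; a·d/n = 45·75/184 = 18.3424; b·c/n = 28·36/184 = 5.4783
Stratum 3 (Site C): n = 326; a·d/n = 65·162/326 = 32.3006; b·c/n = 47·52/326 = 7.4969
OR_MH = (40.6759 + 18.3424 + 32.3006) / (5.2883 + 5.4783 + 7.4969) = 91.3189 / 18.2635 = 5.00009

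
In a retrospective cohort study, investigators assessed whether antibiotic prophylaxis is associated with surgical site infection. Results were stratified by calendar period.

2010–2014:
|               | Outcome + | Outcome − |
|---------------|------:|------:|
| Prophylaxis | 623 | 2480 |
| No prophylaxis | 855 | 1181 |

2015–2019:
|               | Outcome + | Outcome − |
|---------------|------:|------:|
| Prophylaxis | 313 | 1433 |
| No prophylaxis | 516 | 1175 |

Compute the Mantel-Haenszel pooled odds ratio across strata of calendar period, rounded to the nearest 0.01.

0.40

OR_MH = Σ(aᵢdᵢ/nᵢ) / Σ(bᵢcᵢ/nᵢ), where nᵢ is the stratum total.
Stratum 1 (2010–2014): n = 5139; a·d/n = 623·1181/5139 = 143.1724; b·c/n = 2480·855/5139 = 412.6095
Stratum 2 (2015–2019): n = 3437; a·d/n = 313·1175/3437 = 107.0047; b·c/n = 1433·516/3437 = 215.1376
OR_MH = (143.1724 + 107.0047) / (412.6095 + 215.1376) = 250.1771 / 627.7471 = 0.39853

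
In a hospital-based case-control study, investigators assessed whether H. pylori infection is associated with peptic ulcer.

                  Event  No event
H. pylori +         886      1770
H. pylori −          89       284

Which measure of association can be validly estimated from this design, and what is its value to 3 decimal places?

Cells: a = 886, b = 1770, c = 89, d = 284.
This is a hospital-based case-control study: participants were sampled on outcome status, so risks in the source population cannot be estimated directly — relative risk is not valid here. The odds ratio is the appropriate measure.
OR = (a·d)/(b·c) = (886 × 284) / (1770 × 89) = 251624 / 157530 = 1.59731

1.597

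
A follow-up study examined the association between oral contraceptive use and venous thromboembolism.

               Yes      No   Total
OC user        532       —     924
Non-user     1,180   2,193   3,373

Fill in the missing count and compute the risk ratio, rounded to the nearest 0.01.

1.65

The missing cell is in the exposed row: 924 − 532 = 392.
So a = 532, b = 392, c = 1180, d = 2193.
RR = [a/(a+b)] / [c/(c+d)] = (532/924) / (1180/3373) = 0.57576/0.34984 = 1.64579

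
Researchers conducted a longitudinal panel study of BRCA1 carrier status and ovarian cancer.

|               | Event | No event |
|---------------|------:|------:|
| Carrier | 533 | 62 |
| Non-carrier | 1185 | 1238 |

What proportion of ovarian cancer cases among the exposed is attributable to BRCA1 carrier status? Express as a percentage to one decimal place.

45.4

Cells: a = 533, b = 62, c = 1185, d = 1238.
Risk in exposed = 533/595 = 0.89580; risk in unexposed = 1185/2423 = 0.48906.
RR = 0.89580/0.48906 = 1.83166
AR% = (RR − 1)/RR × 100 = (1.83166 − 1)/1.83166 × 100 = 45.4048%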